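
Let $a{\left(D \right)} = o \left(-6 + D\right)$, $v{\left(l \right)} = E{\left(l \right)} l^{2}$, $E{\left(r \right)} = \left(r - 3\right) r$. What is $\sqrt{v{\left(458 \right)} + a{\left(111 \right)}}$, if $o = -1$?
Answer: $\sqrt{43712719855} \approx 2.0908 \cdot 10^{5}$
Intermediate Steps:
$E{\left(r \right)} = r \left(-3 + r\right)$ ($E{\left(r \right)} = \left(-3 + r\right) r = r \left(-3 + r\right)$)
$v{\left(l \right)} = l^{3} \left(-3 + l\right)$ ($v{\left(l \right)} = l \left(-3 + l\right) l^{2} = l^{3} \left(-3 + l\right)$)
$a{\left(D \right)} = 6 - D$ ($a{\left(D \right)} = - (-6 + D) = 6 - D$)
$\sqrt{v{\left(458 \right)} + a{\left(111 \right)}} = \sqrt{458^{3} \left(-3 + 458\right) + \left(6 - 111\right)} = \sqrt{96071912 \cdot 455 + \left(6 - 111\right)} = \sqrt{43712719960 - 105} = \sqrt{43712719855}$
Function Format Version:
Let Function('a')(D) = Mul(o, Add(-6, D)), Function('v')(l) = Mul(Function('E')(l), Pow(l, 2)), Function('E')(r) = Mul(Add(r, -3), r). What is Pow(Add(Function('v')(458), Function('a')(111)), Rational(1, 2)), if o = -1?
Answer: Pow(43712719855, Rational(1, 2)) ≈ 2.0908e+5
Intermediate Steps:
Function('E')(r) = Mul(r, Add(-3, r)) (Function('E')(r) = Mul(Add(-3, r), r) = Mul(r, Add(-3, r)))
Function('v')(l) = Mul(Pow(l, 3), Add(-3, l)) (Function('v')(l) = Mul(Mul(l, Add(-3, l)), Pow(l, 2)) = Mul(Pow(l, 3), Add(-3, l)))
Function('a')(D) = Add(6, Mul(-1, D)) (Function('a')(D) = Mul(-1, Add(-6, D)) = Add(6, Mul(-1, D)))
Pow(Add(Function('v')(458), Function('a')(111)), Rational(1, 2)) = Pow(Add(Mul(Pow(458, 3), Add(-3, 458)), Add(6, Mul(-1, 111))), Rational(1, 2)) = Pow(Add(Mul(96071912, 455), Add(6, -111)), Rational(1, 2)) = Pow(Add(43712719960, -105), Rational(1, 2)) = Pow(43712719855, Rational(1, 2))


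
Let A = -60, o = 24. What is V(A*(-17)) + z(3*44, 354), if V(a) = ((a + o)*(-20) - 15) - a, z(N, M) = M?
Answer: -21561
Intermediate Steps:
V(a) = -495 - 21*a (V(a) = ((a + 24)*(-20) - 15) - a = ((24 + a)*(-20) - 15) - a = ((-480 - 20*a) - 15) - a = (-495 - 20*a) - a = -495 - 21*a)
V(A*(-17)) + z(3*44, 354) = (-495 - (-1260)*(-17)) + 354 = (-495 - 21*1020) + 354 = (-495 - 21420) + 354 = -21915 + 354 = -21561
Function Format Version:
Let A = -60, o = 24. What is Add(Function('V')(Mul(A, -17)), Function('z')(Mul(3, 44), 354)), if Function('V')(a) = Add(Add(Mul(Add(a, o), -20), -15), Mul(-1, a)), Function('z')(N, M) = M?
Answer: -21561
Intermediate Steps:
Function('V')(a) = Add(-495, Mul(-21, a)) (Function('V')(a) = Add(Add(Mul(Add(a, 24), -20), -15), Mul(-1, a)) = Add(Add(Mul(Add(24, a), -20), -15), Mul(-1, a)) = Add(Add(Add(-480, Mul(-20, a)), -15), Mul(-1, a)) = Add(Add(-495, Mul(-20, a)), Mul(-1, a)) = Add(-495, Mul(-21, a)))
Add(Function('V')(Mul(A, -17)), Function('z')(Mul(3, 44), 354)) = Add(Add(-495, Mul(-21, Mul(-60, -17))), 354) = Add(Add(-495, Mul(-21, 1020)), 354) = Add(Add(-495, -21420), 354) = Add(-21915, 354) = -21561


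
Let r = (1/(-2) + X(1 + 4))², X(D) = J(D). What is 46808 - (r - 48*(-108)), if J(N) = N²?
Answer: 164095/4 ≈ 41024.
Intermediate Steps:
X(D) = D²
r = 2401/4 (r = (1/(-2) + (1 + 4)²)² = (-½ + 5²)² = (-½ + 25)² = (49/2)² = 2401/4 ≈ 600.25)
46808 - (r - 48*(-108)) = 46808 - (2401/4 - 48*(-108)) = 46808 - (2401/4 + 5184) = 46808 - 1*23137/4 = 46808 - 23137/4 = 164095/4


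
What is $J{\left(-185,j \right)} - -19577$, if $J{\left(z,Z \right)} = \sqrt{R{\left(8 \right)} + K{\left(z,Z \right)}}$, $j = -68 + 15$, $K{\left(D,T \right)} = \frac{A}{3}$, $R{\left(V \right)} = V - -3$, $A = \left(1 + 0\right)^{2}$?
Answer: $19577 + \frac{\sqrt{102}}{3} \approx 19580.0$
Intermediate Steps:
$A = 1$ ($A = 1^{2} = 1$)
$R{\left(V \right)} = 3 + V$ ($R{\left(V \right)} = V + 3 = 3 + V$)
$K{\left(D,T \right)} = \frac{1}{3}$ ($K{\left(D,T \right)} = 1 \cdot \frac{1}{3} = \frac{1}{3}$)
$j = -53$
$J{\left(z,Z \right)} = \frac{\sqrt{102}}{3}$ ($J{\left(z,Z \right)} = \sqrt{\left(3 + 8\right) + \frac{1}{3}} = \sqrt{11 + \frac{1}{3}} = \sqrt{\frac{34}{3}} = \frac{\sqrt{102}}{3}$)
$J{\left(-185,j \right)} - -19577 = \frac{\sqrt{102}}{3} - -19577 = \frac{\sqrt{102}}{3} + 19577 = 19577 + \frac{\sqrt{102}}{3}$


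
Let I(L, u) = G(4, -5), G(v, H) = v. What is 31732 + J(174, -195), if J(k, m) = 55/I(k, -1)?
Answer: 126983/4 ≈ 31746.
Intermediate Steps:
I(L, u) = 4
J(k, m) = 55/4
31732 + J(174, -195) = 31732 + 55/4 = 126983/4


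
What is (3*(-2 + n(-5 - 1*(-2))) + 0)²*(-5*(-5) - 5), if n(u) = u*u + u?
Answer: 2880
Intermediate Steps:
n(u) = u + u² (n(u) = u² + u = u + u²)
(3*(-2 + n(-5 - 1*(-2))) + 0)²*(-5*(-5) - 5) = (3*(-2 + (-5 - 1*(-2))*(1 + (-5 - 1*(-2)))) + 0)²*(-5*(-5) - 5) = (3*(-2 + (-5 + 2)*(1 + (-5 + 2))) + 0)²*(25 - 5) = (3*(-2 - 3*(1 - 3)) + 0)²*20 = (3*(-2 - 3*(-2)) + 0)²*20 = (3*(-2 + 6) + 0)²*20 = (3*4 + 0)²*20 = (12 + 0)²*20 = 12²*20 = 144*20 = 2880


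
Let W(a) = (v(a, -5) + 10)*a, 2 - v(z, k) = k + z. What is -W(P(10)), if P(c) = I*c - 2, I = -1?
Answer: 348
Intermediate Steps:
P(c) = -2 - c (P(c) = -c - 2 = -2 - c)
v(z, k) = 2 - k - z (v(z, k) = 2 - (k + z) = 2 + (-k - z) = 2 - k - z)
W(a) = a*(17 - a) (W(a) = ((2 - 1*(-5) - a) + 10)*a = ((2 + 5 - a) + 10)*a = ((7 - a) + 10)*a = (17 - a)*a = a*(17 - a))
-W(P(10)) = -(-2 - 1*10)*(17 - (-2 - 1*10)) = -(-2 - 10)*(17 - (-2 - 10)) = -(-12)*(17 - 1*(-12)) = -(-12)*(17 + 12) = -(-12)*29 = -1*(-348) = 348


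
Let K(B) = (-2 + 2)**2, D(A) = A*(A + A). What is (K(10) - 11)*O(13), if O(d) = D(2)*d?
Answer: -1144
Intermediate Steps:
D(A) = 2*A**2 (D(A) = A*(2*A) = 2*A**2)
K(B) = 0 (K(B) = 0**2 = 0)
O(d) = 8*d (O(d) = (2*2**2)*d = (2*4)*d = 8*d)
(K(10) - 11)*O(13) = (0 - 11)*(8*13) = -11*104 = -1144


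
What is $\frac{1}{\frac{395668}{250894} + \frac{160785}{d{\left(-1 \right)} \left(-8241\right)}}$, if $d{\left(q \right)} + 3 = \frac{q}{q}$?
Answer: $\frac{98457974}{1115747423} \approx 0.088244$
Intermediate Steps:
$d{\left(q \right)} = -2$ ($d{\left(q \right)} = -3 + \frac{q}{q} = -3 + 1 = -2$)
$\frac{1}{\frac{395668}{250894} + \frac{160785}{d{\left(-1 \right)} \left(-8241\right)}} = \frac{1}{\frac{395668}{250894} + \frac{160785}{\left(-2\right) \left(-8241\right)}} = \frac{1}{395668 \cdot \frac{1}{250894} + \frac{160785}{16482}} = \frac{1}{\frac{28262}{17921} + 160785 \cdot \frac{1}{16482}} = \frac{1}{\frac{28262}{17921} + \frac{53595}{5494}} = \frac{1}{\frac{1115747423}{98457974}} = \frac{98457974}{1115747423}$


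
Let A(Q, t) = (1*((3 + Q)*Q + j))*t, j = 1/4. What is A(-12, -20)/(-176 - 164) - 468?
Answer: -31391/68 ≈ -461.63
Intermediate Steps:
j = ¼ ≈ 0.25000
A(Q, t) = t*(¼ + Q*(3 + Q)) (A(Q, t) = (1*((3 + Q)*Q + ¼))*t = (1*(Q*(3 + Q) + ¼))*t = (1*(¼ + Q*(3 + Q)))*t = (¼ + Q*(3 + Q))*t = t*(¼ + Q*(3 + Q)))
A(-12, -20)/(-176 - 164) - 468 = ((¼)*(-20)*(1 + 4*(-12)² + 12*(-12)))/(-176 - 164) - 468 = ((¼)*(-20)*(1 + 4*144 - 144))/(-340) - 468 = ((¼)*(-20)*(1 + 576 - 144))*(-1/340) - 468 = ((¼)*(-20)*433)*(-1/340) - 468 = -2165*(-1/340) - 468 = 433/68 - 468 = -31391/68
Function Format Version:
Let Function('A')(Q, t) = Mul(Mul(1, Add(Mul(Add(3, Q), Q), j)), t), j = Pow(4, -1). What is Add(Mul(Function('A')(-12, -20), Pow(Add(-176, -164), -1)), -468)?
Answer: Rational(-31391, 68) ≈ -461.63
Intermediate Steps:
j = Rational(1, 4) ≈ 0.25000
Function('A')(Q, t) = Mul(t, Add(Rational(1, 4), Mul(Q, Add(3, Q)))) (Function('A')(Q, t) = Mul(Mul(1, Add(Mul(Add(3, Q), Q), Rational(1, 4))), t) = Mul(Mul(1, Add(Mul(Q, Add(3, Q)), Rational(1, 4))), t) = Mul(Mul(1, Add(Rational(1, 4), Mul(Q, Add(3, Q)))), t) = Mul(Add(Rational(1, 4), Mul(Q, Add(3, Q))), t) = Mul(t, Add(Rational(1, 4), Mul(Q, Add(3, Q)))))
Add(Mul(Function('A')(-12, -20), Pow(Add(-176, -164), -1)), -468) = Add(Mul(Mul(Rational(1, 4), -20, Add(1, Mul(4, Pow(-12, 2)), Mul(12, -12))), Pow(Add(-176, -164), -1)), -468) = Add(Mul(Mul(Rational(1, 4), -20, Add(1, Mul(4, 144), -144)), Pow(-340, -1)), -468) = Add(Mul(Mul(Rational(1, 4), -20, Add(1, 576, -144)), Rational(-1, 340)), -468) = Add(Mul(Mul(Rational(1, 4), -20, 433), Rational(-1, 340)), -468) = Add(Mul(-2165, Rational(-1, 340)), -468) = Add(Rational(433, 68), -468) = Rational(-31391, 68)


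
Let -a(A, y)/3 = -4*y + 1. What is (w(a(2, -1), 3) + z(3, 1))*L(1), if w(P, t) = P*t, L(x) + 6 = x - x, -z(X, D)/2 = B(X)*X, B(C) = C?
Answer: 378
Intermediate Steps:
z(X, D) = -2*X**2 (z(X, D) = -2*X*X = -2*X**2)
L(x) = -6 (L(x) = -6 + (x - x) = -6 + 0 = -6)
a(A, y) = -3 + 12*y (a(A, y) = -3*(-4*y + 1) = -3*(1 - 4*y) = -3 + 12*y)
(w(a(2, -1), 3) + z(3, 1))*L(1) = ((-3 + 12*(-1))*3 - 2*3**2)*(-6) = ((-3 - 12)*3 - 2*9)*(-6) = (-15*3 - 18)*(-6) = (-45 - 18)*(-6) = -63*(-6) = 378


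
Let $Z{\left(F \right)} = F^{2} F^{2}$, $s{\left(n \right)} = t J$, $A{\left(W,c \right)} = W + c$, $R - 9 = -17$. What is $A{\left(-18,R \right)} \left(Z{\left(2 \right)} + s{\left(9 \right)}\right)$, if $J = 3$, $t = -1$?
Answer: $-338$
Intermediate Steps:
$R = -8$ ($R = 9 - 17 = -8$)
$s{\left(n \right)} = -3$ ($s{\left(n \right)} = \left(-1\right) 3 = -3$)
$Z{\left(F \right)} = F^{4}$
$A{\left(-18,R \right)} \left(Z{\left(2 \right)} + s{\left(9 \right)}\right) = \left(-18 - 8\right) \left(2^{4} - 3\right) = - 26 \left(16 - 3\right) = \left(-26\right) 13 = -338$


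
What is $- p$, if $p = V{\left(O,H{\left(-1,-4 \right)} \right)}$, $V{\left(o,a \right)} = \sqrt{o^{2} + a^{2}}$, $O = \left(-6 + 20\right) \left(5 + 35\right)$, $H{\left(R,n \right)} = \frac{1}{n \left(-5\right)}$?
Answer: $- \frac{\sqrt{125440001}}{20} \approx -560.0$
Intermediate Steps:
$H{\left(R,n \right)} = - \frac{1}{5 n}$ ($H{\left(R,n \right)} = \frac{1}{\left(-5\right) n} = - \frac{1}{5 n}$)
$O = 560$ ($O = 14 \cdot 40 = 560$)
$V{\left(o,a \right)} = \sqrt{a^{2} + o^{2}}$
$p = \frac{\sqrt{125440001}}{20}$ ($p = \sqrt{\left(- \frac{1}{5 \left(-4\right)}\right)^{2} + 560^{2}} = \sqrt{\left(\left(- \frac{1}{5}\right) \left(- \frac{1}{4}\right)\right)^{2} + 313600} = \sqrt{\left(\frac{1}{20}\right)^{2} + 313600} = \sqrt{\frac{1}{400} + 313600} = \sqrt{\frac{125440001}{400}} = \frac{\sqrt{125440001}}{20} \approx 560.0$)
$- p = - \frac{\sqrt{125440001}}{20}$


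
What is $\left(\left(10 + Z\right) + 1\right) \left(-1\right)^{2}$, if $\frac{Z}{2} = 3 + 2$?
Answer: $21$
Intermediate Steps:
$Z = 10$ ($Z = 2 \left(3 + 2\right) = 2 \cdot 5 = 10$)
$\left(\left(10 + Z\right) + 1\right) \left(-1\right)^{2} = \left(\left(10 + 10\right) + 1\right) \left(-1\right)^{2} = \left(20 + 1\right) 1 = 21 \cdot 1 = 21$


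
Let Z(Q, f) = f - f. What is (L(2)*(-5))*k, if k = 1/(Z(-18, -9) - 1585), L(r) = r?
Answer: 2/317 ≈ 0.0063092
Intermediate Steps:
Z(Q, f) = 0
k = -1/1585 (k = 1/(0 - 1585) = 1/(-1585) = -1/1585 ≈ -0.00063092)
(L(2)*(-5))*k = (2*(-5))*(-1/1585) = -10*(-1/1585) = 2/317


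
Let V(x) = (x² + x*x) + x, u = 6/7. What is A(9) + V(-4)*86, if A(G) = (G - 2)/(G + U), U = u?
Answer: 166201/69 ≈ 2408.7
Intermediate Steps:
u = 6/7 (u = 6*(⅐) = 6/7 ≈ 0.85714)
U = 6/7 ≈ 0.85714
A(G) = (-2 + G)/(6/7 + G) (A(G) = (G - 2)/(G + 6/7) = (-2 + G)/(6/7 + G))
V(x) = x + 2*x² (V(x) = (x² + x²) + x = 2*x² + x = x + 2*x²)
A(9) + V(-4)*86 = 7*(-2 + 9)/(6 + 7*9) - 4*(1 + 2*(-4))*86 = 7*7/(6 + 63) - 4*(1 - 8)*86 = 7*7/69 - 4*(-7)*86 = 7*(1/69)*7 + 28*86 = 49/69 + 2408 = 166201/69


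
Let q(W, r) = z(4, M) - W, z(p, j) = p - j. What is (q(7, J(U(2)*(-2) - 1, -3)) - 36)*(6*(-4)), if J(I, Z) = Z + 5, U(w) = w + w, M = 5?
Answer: 1056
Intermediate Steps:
U(w) = 2*w
J(I, Z) = 5 + Z
q(W, r) = -1 - W (q(W, r) = (4 - 1*5) - W = (4 - 5) - W = -1 - W)
(q(7, J(U(2)*(-2) - 1, -3)) - 36)*(6*(-4)) = ((-1 - 1*7) - 36)*(6*(-4)) = ((-1 - 7) - 36)*(-24) = (-8 - 36)*(-24) = -44*(-24) = 1056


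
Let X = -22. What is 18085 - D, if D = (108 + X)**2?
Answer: 10689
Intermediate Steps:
D = 7396 (D = (108 - 22)**2 = 86**2 = 7396)
18085 - D = 18085 - 1*7396 = 18085 - 7396 = 10689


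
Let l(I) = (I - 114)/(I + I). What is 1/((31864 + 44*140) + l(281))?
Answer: 562/21369655 ≈ 2.6299e-5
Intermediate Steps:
l(I) = (-114 + I)/(2*I) (l(I) = (-114 + I)/((2*I)) = (-114 + I)*(1/(2*I)) = (-114 + I)/(2*I))
1/((31864 + 44*140) + l(281)) = 1/((31864 + 44*140) + (1/2)*(-114 + 281)/281) = 1/((31864 + 6160) + (1/2)*(1/281)*167) = 1/(38024 + 167/562) = 1/(21369655/562) = 562/21369655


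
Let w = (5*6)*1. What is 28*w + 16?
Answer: 856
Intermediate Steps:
w = 30 (w = 30*1 = 30)
28*w + 16 = 28*30 + 16 = 840 + 16 = 856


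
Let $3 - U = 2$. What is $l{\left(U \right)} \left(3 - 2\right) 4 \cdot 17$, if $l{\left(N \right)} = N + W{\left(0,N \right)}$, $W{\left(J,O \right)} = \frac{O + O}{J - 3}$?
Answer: $\frac{68}{3} \approx 22.667$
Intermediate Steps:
$U = 1$ ($U = 3 - 2 = 1$)
$W{\left(J,O \right)} = \frac{2 O}{-3 + J}$
$l{\left(N \right)} = \frac{N}{3}$ ($l{\left(N \right)} = N + \frac{2 N}{-3 + 0} = N + \frac{2 N}{-3} = N + 2 N \left(- \frac{1}{3}\right) = N - \frac{2 N}{3} = \frac{N}{3}$)
$l{\left(U \right)} \left(3 - 2\right) 4 \cdot 17 = \frac{1}{3} \cdot 1 \left(3 - 2\right) 4 \cdot 17 = \frac{1 \cdot 4}{3} \cdot 17 = \frac{1}{3} \cdot 4 \cdot 17 = \frac{4}{3} \cdot 17 = \frac{68}{3}$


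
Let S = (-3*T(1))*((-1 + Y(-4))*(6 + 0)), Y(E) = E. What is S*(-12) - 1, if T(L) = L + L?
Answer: -2161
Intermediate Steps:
T(L) = 2*L
S = 180 (S = (-6)*((-1 - 4)*(6 + 0)) = (-3*2)*(-5*6) = -6*(-30) = 180)
S*(-12) - 1 = 180*(-12) - 1 = -2160 - 1 = -2161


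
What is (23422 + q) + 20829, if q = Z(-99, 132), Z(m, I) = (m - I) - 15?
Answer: 44005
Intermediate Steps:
Z(m, I) = -15 + m - I
q = -246 (q = -15 - 99 - 1*132 = -15 - 99 - 132 = -246)
(23422 + q) + 20829 = (23422 - 246) + 20829 = 23176 + 20829 = 44005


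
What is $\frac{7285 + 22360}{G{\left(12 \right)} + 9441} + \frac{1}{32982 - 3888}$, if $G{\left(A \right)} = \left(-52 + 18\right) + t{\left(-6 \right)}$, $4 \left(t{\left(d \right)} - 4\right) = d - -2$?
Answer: $\frac{43125052}{13688727} \approx 3.1504$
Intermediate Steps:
$t{\left(d \right)} = \frac{9}{2} + \frac{d}{4}$ ($t{\left(d \right)} = 4 + \frac{d - -2}{4} = 4 + \frac{d + 2}{4} = 4 + \frac{2 + d}{4} = 4 + \left(\frac{1}{2} + \frac{d}{4}\right) = \frac{9}{2} + \frac{d}{4}$)
$G{\left(A \right)} = -31$ ($G{\left(A \right)} = \left(-52 + 18\right) + \left(\frac{9}{2} + \frac{1}{4} \left(-6\right)\right) = -34 + \left(\frac{9}{2} - \frac{3}{2}\right) = -34 + 3 = -31$)
$\frac{7285 + 22360}{G{\left(12 \right)} + 9441} + \frac{1}{32982 - 3888} = \frac{7285 + 22360}{-31 + 9441} + \frac{1}{32982 - 3888} = \frac{29645}{9410} + \frac{1}{29094} = 29645 \cdot \frac{1}{9410} + \frac{1}{29094} = \frac{5929}{1882} + \frac{1}{29094} = \frac{43125052}{13688727}$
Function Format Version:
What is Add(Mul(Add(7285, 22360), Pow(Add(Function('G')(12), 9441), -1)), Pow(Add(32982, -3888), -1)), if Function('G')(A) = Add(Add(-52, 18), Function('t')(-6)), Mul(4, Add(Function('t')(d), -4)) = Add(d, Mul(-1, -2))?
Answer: Rational(43125052, 13688727) ≈ 3.1504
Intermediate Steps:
Function('t')(d) = Add(Rational(9, 2), Mul(Rational(1, 4), d)) (Function('t')(d) = Add(4, Mul(Rational(1, 4), Add(d, Mul(-1, -2)))) = Add(4, Mul(Rational(1, 4), Add(d, 2))) = Add(4, Mul(Rational(1, 4), Add(2, d))) = Add(4, Add(Rational(1, 2), Mul(Rational(1, 4), d))) = Add(Rational(9, 2), Mul(Rational(1, 4), d)))
Function('G')(A) = -31 (Function('G')(A) = Add(Add(-52, 18), Add(Rational(9, 2), Mul(Rational(1, 4), -6))) = Add(-34, Add(Rational(9, 2), Rational(-3, 2))) = Add(-34, 3) = -31)
Add(Mul(Add(7285, 22360), Pow(Add(Function('G')(12), 9441), -1)), Pow(Add(32982, -3888), -1)) = Add(Mul(Add(7285, 22360), Pow(Add(-31, 9441), -1)), Pow(Add(32982, -3888), -1)) = Add(Mul(29645, Pow(9410, -1)), Pow(29094, -1)) = Add(Mul(29645, Rational(1, 9410)), Rational(1, 29094)) = Add(Rational(5929, 1882), Rational(1, 29094)) = Rational(43125052, 13688727)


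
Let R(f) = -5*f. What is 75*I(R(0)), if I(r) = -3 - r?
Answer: -225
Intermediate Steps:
75*I(R(0)) = 75*(-3 - (-5)*0) = 75*(-3 - 1*0) = 75*(-3 + 0) = 75*(-3) = -225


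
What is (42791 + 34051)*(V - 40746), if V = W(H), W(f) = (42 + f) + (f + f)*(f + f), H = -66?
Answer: -1793953332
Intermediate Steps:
W(f) = 42 + f + 4*f**2 (W(f) = (42 + f) + (2*f)*(2*f) = (42 + f) + 4*f**2 = 42 + f + 4*f**2)
V = 17400 (V = 42 - 66 + 4*(-66)**2 = 42 - 66 + 4*4356 = 42 - 66 + 17424 = 17400)
(42791 + 34051)*(V - 40746) = (42791 + 34051)*(17400 - 40746) = 76842*(-23346) = -1793953332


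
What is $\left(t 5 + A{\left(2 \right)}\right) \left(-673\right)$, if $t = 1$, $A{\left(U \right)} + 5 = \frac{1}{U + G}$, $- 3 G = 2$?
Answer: $- \frac{2019}{4} \approx -504.75$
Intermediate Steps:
$G = - \frac{2}{3}$ ($G = \left(- \frac{1}{3}\right) 2 = - \frac{2}{3} \approx -0.66667$)
$A{\left(U \right)} = -5 + \frac{1}{- \frac{2}{3} + U}$ ($A{\left(U \right)} = -5 + \frac{1}{U - \frac{2}{3}} = -5 + \frac{1}{- \frac{2}{3} + U}$)
$\left(t 5 + A{\left(2 \right)}\right) \left(-673\right) = \left(1 \cdot 5 + \frac{13 - 30}{-2 + 3 \cdot 2}\right) \left(-673\right) = \left(5 + \frac{13 - 30}{-2 + 6}\right) \left(-673\right) = \left(5 + \frac{1}{4} \left(-17\right)\right) \left(-673\right) = \left(5 - \frac{17}{4}\right) \left(-673\right) = \frac{3}{4} \left(-673\right) = - \frac{2019}{4}$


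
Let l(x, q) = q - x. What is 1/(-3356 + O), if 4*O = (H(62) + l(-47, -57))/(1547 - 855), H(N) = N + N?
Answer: -1384/4644647 ≈ -0.00029798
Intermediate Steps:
H(N) = 2*N
O = 57/1384 (O = ((2*62 + (-57 - 1*(-47)))/(1547 - 855))/4 = ((124 + (-57 + 47))/692)/4 = ((124 - 10)*(1/692))/4 = (114*(1/692))/4 = (1/4)*(57/346) = 57/1384 ≈ 0.041185)
1/(-3356 + O) = 1/(-3356 + 57/1384) = 1/(-4644647/1384) = -1384/4644647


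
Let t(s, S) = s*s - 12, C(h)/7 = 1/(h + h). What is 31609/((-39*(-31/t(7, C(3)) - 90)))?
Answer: 1169533/131079 ≈ 8.9223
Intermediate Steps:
C(h) = 7/(2*h) (C(h) = 7/(h + h) = 7/((2*h)) = 7*(1/(2*h)) = 7/(2*h))
t(s, S) = -12 + s² (t(s, S) = s² - 12 = -12 + s²)
31609/((-39*(-31/t(7, C(3)) - 90))) = 31609/((-39*(-31/(-12 + 7²) - 90))) = 31609/((-39*(-31/(-12 + 49) - 90))) = 31609/((-39*(-31/37 - 90))) = 31609/((-39*(-3361/37))) = 31609/(131079/37) = 31609*(37/131079) = 1169533/131079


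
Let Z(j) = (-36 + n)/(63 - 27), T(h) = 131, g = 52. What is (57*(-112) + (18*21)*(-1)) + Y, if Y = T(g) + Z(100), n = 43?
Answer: -238709/36 ≈ -6630.8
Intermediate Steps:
Z(j) = 7/36 (Z(j) = (-36 + 43)/(63 - 27) = 7/36)
Y = 4723/36 (Y = 131 + 7/36 = 4723/36 ≈ 131.19)
(57*(-112) + (18*21)*(-1)) + Y = (57*(-112) + (18*21)*(-1)) + 4723/36 = (-6384 + 378*(-1)) + 4723/36 = (-6384 - 378) + 4723/36 = -6762 + 4723/36 = -238709/36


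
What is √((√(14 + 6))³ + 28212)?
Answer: 2*√(7053 + 10*√5) ≈ 168.23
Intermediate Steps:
√((√(14 + 6))³ + 28212) = √((√20)³ + 28212) = √((2*√5)³ + 28212) = √(40*√5 + 28212) = √(28212 + 40*√5)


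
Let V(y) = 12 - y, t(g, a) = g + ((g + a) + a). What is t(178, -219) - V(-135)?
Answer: -229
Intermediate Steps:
t(g, a) = 2*a + 2*g (t(g, a) = g + ((a + g) + a) = g + (g + 2*a) = 2*a + 2*g)
t(178, -219) - V(-135) = (2*(-219) + 2*178) - (12 - 1*(-135)) = (-438 + 356) - (12 + 135) = -82 - 1*147 = -82 - 147 = -229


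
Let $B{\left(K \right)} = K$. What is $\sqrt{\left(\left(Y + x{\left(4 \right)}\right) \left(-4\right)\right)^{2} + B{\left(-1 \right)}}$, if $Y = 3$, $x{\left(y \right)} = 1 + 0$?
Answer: $\sqrt{255} \approx 15.969$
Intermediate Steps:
$x{\left(y \right)} = 1$
$\sqrt{\left(\left(Y + x{\left(4 \right)}\right) \left(-4\right)\right)^{2} + B{\left(-1 \right)}} = \sqrt{\left(\left(3 + 1\right) \left(-4\right)\right)^{2} - 1} = \sqrt{\left(4 \left(-4\right)\right)^{2} - 1} = \sqrt{\left(-16\right)^{2} - 1} = \sqrt{256 - 1} = \sqrt{255}$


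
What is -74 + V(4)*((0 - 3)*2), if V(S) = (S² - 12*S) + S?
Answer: 94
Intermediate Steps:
V(S) = S² - 11*S
-74 + V(4)*((0 - 3)*2) = -74 + (4*(-11 + 4))*((0 - 3)*2) = -74 + (4*(-7))*(-3*2) = -74 - 28*(-6) = -74 + 168 = 94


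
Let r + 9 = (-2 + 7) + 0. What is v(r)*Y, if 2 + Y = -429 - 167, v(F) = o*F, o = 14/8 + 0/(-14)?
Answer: 4186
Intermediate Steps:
r = -4 (r = -9 + ((-2 + 7) + 0) = -9 + (5 + 0) = -9 + 5 = -4)
o = 7/4 (o = 14*(⅛) + 0*(-1/14) = 7/4 + 0 = 7/4 ≈ 1.7500)
v(F) = 7*F/4
Y = -598 (Y = -2 + (-429 - 167) = -2 - 596 = -598)
v(r)*Y = ((7/4)*(-4))*(-598) = -7*(-598) = 4186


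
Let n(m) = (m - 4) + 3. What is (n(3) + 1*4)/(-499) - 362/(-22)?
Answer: 90253/5489 ≈ 16.443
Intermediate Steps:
n(m) = -1 + m (n(m) = (-4 + m) + 3 = -1 + m)
(n(3) + 1*4)/(-499) - 362/(-22) = ((-1 + 3) + 1*4)/(-499) - 362/(-22) = (2 + 4)*(-1/499) - 362*(-1/22) = 6*(-1/499) + 181/11 = -6/499 + 181/11 = 90253/5489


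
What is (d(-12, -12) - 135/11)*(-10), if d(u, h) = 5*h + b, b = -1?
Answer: 8060/11 ≈ 732.73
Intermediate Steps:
d(u, h) = -1 + 5*h (d(u, h) = 5*h - 1 = -1 + 5*h)
(d(-12, -12) - 135/11)*(-10) = ((-1 + 5*(-12)) - 135/11)*(-10) = ((-1 - 60) - 135*1/11)*(-10) = (-61 - 135/11)*(-10) = -806/11*(-10) = 8060/11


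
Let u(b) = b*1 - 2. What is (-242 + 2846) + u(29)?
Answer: 2631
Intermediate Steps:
u(b) = -2 + b (u(b) = b - 2 = -2 + b)
(-242 + 2846) + u(29) = (-242 + 2846) + (-2 + 29) = 2604 + 27 = 2631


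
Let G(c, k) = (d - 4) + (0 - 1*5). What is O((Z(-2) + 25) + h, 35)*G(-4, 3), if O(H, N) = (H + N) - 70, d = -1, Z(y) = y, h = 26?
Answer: -140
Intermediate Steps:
O(H, N) = -70 + H + N
G(c, k) = -10 (G(c, k) = (-1 - 4) + (0 - 1*5) = -5 + (0 - 5) = -5 - 5 = -10)
O((Z(-2) + 25) + h, 35)*G(-4, 3) = (-70 + ((-2 + 25) + 26) + 35)*(-10) = (-70 + (23 + 26) + 35)*(-10) = (-70 + 49 + 35)*(-10) = 14*(-10) = -140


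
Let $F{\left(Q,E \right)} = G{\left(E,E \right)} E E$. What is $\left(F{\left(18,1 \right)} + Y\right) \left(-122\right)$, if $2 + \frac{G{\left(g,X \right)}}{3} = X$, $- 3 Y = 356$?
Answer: $\frac{44530}{3} \approx 14843.0$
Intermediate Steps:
$Y = - \frac{356}{3}$ ($Y = \left(- \frac{1}{3}\right) 356 = - \frac{356}{3} \approx -118.67$)
$G{\left(g,X \right)} = -6 + 3 X$
$F{\left(Q,E \right)} = E^{2} \left(-6 + 3 E\right)$ ($F{\left(Q,E \right)} = \left(-6 + 3 E\right) E E = E \left(-6 + 3 E\right) E = E^{2} \left(-6 + 3 E\right)$)
$\left(F{\left(18,1 \right)} + Y\right) \left(-122\right) = \left(3 \cdot 1^{2} \left(-2 + 1\right) - \frac{356}{3}\right) \left(-122\right) = \left(3 \cdot 1 \left(-1\right) - \frac{356}{3}\right) \left(-122\right) = \left(-3 - \frac{356}{3}\right) \left(-122\right) = \left(- \frac{365}{3}\right) \left(-122\right) = \frac{44530}{3}$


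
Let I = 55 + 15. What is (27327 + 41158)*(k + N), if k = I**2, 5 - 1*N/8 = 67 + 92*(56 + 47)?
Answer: -4890102940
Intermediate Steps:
I = 70
N = -76304 (N = 40 - 8*(67 + 92*(56 + 47)) = 40 - 8*(67 + 92*103) = 40 - 8*(67 + 9476) = 40 - 8*9543 = 40 - 76344 = -76304)
k = 4900 (k = 70**2 = 4900)
(27327 + 41158)*(k + N) = (27327 + 41158)*(4900 - 76304) = 68485*(-71404) = -4890102940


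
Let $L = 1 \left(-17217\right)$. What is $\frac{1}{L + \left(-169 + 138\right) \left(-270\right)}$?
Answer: $- \frac{1}{8847} \approx -0.00011303$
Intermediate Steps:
$L = -17217$
$\frac{1}{L + \left(-169 + 138\right) \left(-270\right)} = \frac{1}{-17217 + \left(-169 + 138\right) \left(-270\right)} = \frac{1}{-17217 - -8370} = \frac{1}{-17217 + 8370} = \frac{1}{-8847} = - \frac{1}{8847}$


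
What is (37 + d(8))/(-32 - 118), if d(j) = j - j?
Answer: -37/150 ≈ -0.24667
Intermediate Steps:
d(j) = 0
(37 + d(8))/(-32 - 118) = (37 + 0)/(-32 - 118) = 37/(-150) = 37*(-1/150) = -37/150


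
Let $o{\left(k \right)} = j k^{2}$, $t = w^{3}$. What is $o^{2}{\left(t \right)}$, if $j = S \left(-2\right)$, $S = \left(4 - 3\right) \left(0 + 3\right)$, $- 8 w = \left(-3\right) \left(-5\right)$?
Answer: $\frac{1167717041015625}{17179869184} \approx 67970.0$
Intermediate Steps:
$w = - \frac{15}{8}$ ($w = - \frac{\left(-3\right) \left(-5\right)}{8} = \left(- \frac{1}{8}\right) 15 = - \frac{15}{8} \approx -1.875$)
$S = 3$ ($S = 1 \cdot 3 = 3$)
$t = - \frac{3375}{512}$ ($t = \left(- \frac{15}{8}\right)^{3} = - \frac{3375}{512} \approx -6.5918$)
$j = -6$ ($j = 3 \left(-2\right) = -6$)
$o{\left(k \right)} = - 6 k^{2}$
$o^{2}{\left(t \right)} = \left(- 6 \left(- \frac{3375}{512}\right)^{2}\right)^{2} = \left(\left(-6\right) \frac{11390625}{262144}\right)^{2} = \left(- \frac{34171875}{131072}\right)^{2} = \frac{1167717041015625}{17179869184}$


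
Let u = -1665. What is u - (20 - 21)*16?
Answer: -1649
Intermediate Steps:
u - (20 - 21)*16 = -1665 - (20 - 21)*16 = -1665 - (-1)*16 = -1665 - 1*(-16) = -1665 + 16 = -1649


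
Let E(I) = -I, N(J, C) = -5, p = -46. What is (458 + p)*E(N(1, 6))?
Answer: 2060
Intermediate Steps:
(458 + p)*E(N(1, 6)) = (458 - 46)*(-1*(-5)) = 412*5 = 2060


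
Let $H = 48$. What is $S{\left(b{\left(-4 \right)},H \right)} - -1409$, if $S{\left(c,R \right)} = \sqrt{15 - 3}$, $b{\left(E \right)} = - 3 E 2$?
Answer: $1409 + 2 \sqrt{3} \approx 1412.5$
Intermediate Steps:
$b{\left(E \right)} = - 6 E$
$S{\left(c,R \right)} = 2 \sqrt{3}$ ($S{\left(c,R \right)} = \sqrt{12} = 2 \sqrt{3}$)
$S{\left(b{\left(-4 \right)},H \right)} - -1409 = 2 \sqrt{3} - -1409 = 2 \sqrt{3} + 1409 = 1409 + 2 \sqrt{3}$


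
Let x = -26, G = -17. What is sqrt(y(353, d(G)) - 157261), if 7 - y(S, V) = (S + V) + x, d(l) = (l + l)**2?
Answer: I*sqrt(158737) ≈ 398.42*I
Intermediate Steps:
d(l) = 4*l**2 (d(l) = (2*l)**2 = 4*l**2)
y(S, V) = 33 - S - V (y(S, V) = 7 - ((S + V) - 26) = 7 - (-26 + S + V) = 7 + (26 - S - V) = 33 - S - V)
sqrt(y(353, d(G)) - 157261) = sqrt((33 - 1*353 - 4*(-17)**2) - 157261) = sqrt((33 - 353 - 4*289) - 157261) = sqrt((33 - 353 - 1*1156) - 157261) = sqrt((33 - 353 - 1156) - 157261) = sqrt(-1476 - 157261) = sqrt(-158737) = I*sqrt(158737)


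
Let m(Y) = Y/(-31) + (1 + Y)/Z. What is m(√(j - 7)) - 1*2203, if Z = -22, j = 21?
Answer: -48467/22 - 53*√14/682 ≈ -2203.3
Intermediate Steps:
m(Y) = -1/22 - 53*Y/682 (m(Y) = Y/(-31) + (1 + Y)/(-22) = Y*(-1/31) + (1 + Y)*(-1/22) = -Y/31 + (-1/22 - Y/22) = -1/22 - 53*Y/682)
m(√(j - 7)) - 1*2203 = (-1/22 - 53*√(21 - 7)/682) - 1*2203 = (-1/22 - 53*√14/682) - 2203 = -48467/22 - 53*√14/682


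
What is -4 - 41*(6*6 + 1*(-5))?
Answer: -1275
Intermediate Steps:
-4 - 41*(6*6 + 1*(-5)) = -4 - 41*(36 - 5) = -4 - 41*31 = -4 - 1271 = -1275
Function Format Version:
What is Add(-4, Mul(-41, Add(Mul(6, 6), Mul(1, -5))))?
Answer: -1275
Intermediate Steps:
Add(-4, Mul(-41, Add(Mul(6, 6), Mul(1, -5)))) = Add(-4, Mul(-41, Add(36, -5))) = Add(-4, Mul(-41, 31)) = Add(-4, -1271) = -1275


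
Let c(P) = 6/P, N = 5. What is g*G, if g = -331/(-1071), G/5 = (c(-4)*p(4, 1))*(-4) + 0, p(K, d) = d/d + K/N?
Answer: 1986/119 ≈ 16.689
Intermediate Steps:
p(K, d) = 1 + K/5 (p(K, d) = d/d + K/5 = 1 + K*(1/5) = 1 + K/5)
G = 54 (G = 5*(((6/(-4))*(1 + (1/5)*4))*(-4) + 0) = 5*(((6*(-1/4))*(1 + 4/5))*(-4) + 0) = 5*(-3/2*9/5*(-4) + 0) = 5*(-27/10*(-4) + 0) = 5*(54/5 + 0) = 5*(54/5) = 54)
g = 331/1071 (g = -331*(-1/1071) = 331/1071 ≈ 0.30906)
g*G = (331/1071)*54 = 1986/119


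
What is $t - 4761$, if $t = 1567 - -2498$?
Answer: $-696$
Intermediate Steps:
$t = 4065$ ($t = 1567 + 2498 = 4065$)
$t - 4761 = 4065 - 4761 = -696$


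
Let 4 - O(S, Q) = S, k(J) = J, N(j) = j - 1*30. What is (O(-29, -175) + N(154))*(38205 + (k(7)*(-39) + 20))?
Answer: 5958464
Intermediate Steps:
N(j) = -30 + j (N(j) = j - 30 = -30 + j)
O(S, Q) = 4 - S
(O(-29, -175) + N(154))*(38205 + (k(7)*(-39) + 20)) = ((4 - 1*(-29)) + (-30 + 154))*(38205 + (7*(-39) + 20)) = ((4 + 29) + 124)*(38205 + (-273 + 20)) = (33 + 124)*(38205 - 253) = 157*37952 = 5958464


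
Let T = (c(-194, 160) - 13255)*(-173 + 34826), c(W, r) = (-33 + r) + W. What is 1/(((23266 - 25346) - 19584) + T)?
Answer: -1/461668930 ≈ -2.1661e-9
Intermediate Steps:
c(W, r) = -33 + W + r
T = -461647266 (T = ((-33 - 194 + 160) - 13255)*(-173 + 34826) = (-67 - 13255)*34653 = -13322*34653 = -461647266)
1/(((23266 - 25346) - 19584) + T) = 1/(((23266 - 25346) - 19584) - 461647266) = 1/((-2080 - 19584) - 461647266) = 1/(-21664 - 461647266) = 1/(-461668930) = -1/461668930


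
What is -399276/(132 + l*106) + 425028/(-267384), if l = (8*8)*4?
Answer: -2465618281/151896394 ≈ -16.232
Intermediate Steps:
l = 256 (l = 64*4 = 256)
-399276/(132 + l*106) + 425028/(-267384) = -399276/(132 + 256*106) + 425028/(-267384) = -399276/(132 + 27136) + 425028*(-1/267384) = -399276/27268 - 35419/22282 = -399276*1/27268 - 35419/22282 = -99819/6817 - 35419/22282 = -2465618281/151896394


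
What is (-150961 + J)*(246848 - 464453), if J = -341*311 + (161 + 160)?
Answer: 55857245055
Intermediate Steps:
J = -105730 (J = -106051 + 321 = -105730)
(-150961 + J)*(246848 - 464453) = (-150961 - 105730)*(246848 - 464453) = -256691*(-217605) = 55857245055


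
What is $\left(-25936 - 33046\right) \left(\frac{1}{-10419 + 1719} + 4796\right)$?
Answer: $- \frac{1230517843709}{4350} \approx -2.8288 \cdot 10^{8}$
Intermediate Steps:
$\left(-25936 - 33046\right) \left(\frac{1}{-10419 + 1719} + 4796\right) = - 58982 \left(\frac{1}{-8700} + 4796\right) = - 58982 \left(- \frac{1}{8700} + 4796\right) = \left(-58982\right) \frac{41725199}{8700} = - \frac{1230517843709}{4350}$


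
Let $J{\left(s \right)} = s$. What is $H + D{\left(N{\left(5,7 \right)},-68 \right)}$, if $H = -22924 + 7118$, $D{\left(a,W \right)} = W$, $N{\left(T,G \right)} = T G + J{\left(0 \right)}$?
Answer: $-15874$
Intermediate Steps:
$N{\left(T,G \right)} = G T$ ($N{\left(T,G \right)} = T G + 0 = G T + 0 = G T$)
$H = -15806$
$H + D{\left(N{\left(5,7 \right)},-68 \right)} = -15806 - 68 = -15874$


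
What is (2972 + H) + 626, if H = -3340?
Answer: 258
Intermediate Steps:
(2972 + H) + 626 = (2972 - 3340) + 626 = -368 + 626 = 258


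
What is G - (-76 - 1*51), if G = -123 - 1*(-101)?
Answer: 105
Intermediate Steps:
G = -22 (G = -123 + 101 = -22)
G - (-76 - 1*51) = -22 - (-76 - 1*51) = -22 - (-76 - 51) = -22 - 1*(-127) = -22 + 127 = 105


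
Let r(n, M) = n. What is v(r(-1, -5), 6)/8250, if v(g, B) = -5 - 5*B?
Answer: -7/1650 ≈ -0.0042424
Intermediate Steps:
v(r(-1, -5), 6)/8250 = (-5 - 5*6)/8250 = (-5 - 30)*(1/8250) = -35*1/8250 = -7/1650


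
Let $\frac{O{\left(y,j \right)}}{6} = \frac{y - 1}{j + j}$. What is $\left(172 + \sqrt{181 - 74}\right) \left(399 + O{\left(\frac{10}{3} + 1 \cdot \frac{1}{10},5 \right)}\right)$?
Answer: $\frac{1721978}{25} + \frac{20023 \sqrt{107}}{50} \approx 73022.0$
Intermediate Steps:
$O{\left(y,j \right)} = \frac{3 \left(-1 + y\right)}{j}$ ($O{\left(y,j \right)} = 6 \frac{y - 1}{j + j} = 6 \frac{-1 + y}{2 j} = \frac{3 \left(-1 + y\right)}{j}$)
$\left(172 + \sqrt{181 - 74}\right) \left(399 + O{\left(\frac{10}{3} + 1 \cdot \frac{1}{10},5 \right)}\right) = \left(172 + \sqrt{181 - 74}\right) \left(399 + \frac{3 \left(-1 + \left(\frac{10}{3} + 1 \cdot \frac{1}{10}\right)\right)}{5}\right) = \left(172 + \sqrt{107}\right) \left(399 + 3 \cdot \frac{1}{5} \left(-1 + \left(10 \cdot \frac{1}{3} + 1 \cdot \frac{1}{10}\right)\right)\right) = \left(172 + \sqrt{107}\right) \left(399 + 3 \cdot \frac{1}{5} \left(-1 + \left(\frac{10}{3} + \frac{1}{10}\right)\right)\right) = \left(172 + \sqrt{107}\right) \left(399 + 3 \cdot \frac{1}{5} \left(-1 + \frac{103}{30}\right)\right) = \left(172 + \sqrt{107}\right) \left(399 + 3 \cdot \frac{1}{5} \cdot \frac{73}{30}\right) = \left(172 + \sqrt{107}\right) \left(399 + \frac{73}{50}\right) = \left(172 + \sqrt{107}\right) \frac{20023}{50} = \frac{1721978}{25} + \frac{20023 \sqrt{107}}{50}$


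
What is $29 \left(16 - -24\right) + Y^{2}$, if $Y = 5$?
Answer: $1185$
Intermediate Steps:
$29 \left(16 - -24\right) + Y^{2} = 29 \left(16 - -24\right) + 5^{2} = 29 \left(16 + 24\right) + 25 = 29 \cdot 40 + 25 = 1160 + 25 = 1185$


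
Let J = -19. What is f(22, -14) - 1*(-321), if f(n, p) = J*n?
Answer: -97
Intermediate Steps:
f(n, p) = -19*n
f(22, -14) - 1*(-321) = -19*22 - 1*(-321) = -418 + 321 = -97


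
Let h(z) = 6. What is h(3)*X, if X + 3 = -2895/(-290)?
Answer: 1215/29 ≈ 41.897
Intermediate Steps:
X = 405/58 (X = -3 - 2895/(-290) = -3 - 2895*(-1/290) = -3 + 579/58 = 405/58 ≈ 6.9828)
h(3)*X = 6*(405/58) = 1215/29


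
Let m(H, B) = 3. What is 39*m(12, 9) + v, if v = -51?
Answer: 66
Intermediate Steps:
39*m(12, 9) + v = 39*3 - 51 = 117 - 51 = 66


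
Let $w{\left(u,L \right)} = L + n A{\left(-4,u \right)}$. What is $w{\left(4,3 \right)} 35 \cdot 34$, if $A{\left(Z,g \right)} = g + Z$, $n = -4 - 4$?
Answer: $3570$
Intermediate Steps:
$n = -8$
$A{\left(Z,g \right)} = Z + g$
$w{\left(u,L \right)} = 32 + L - 8 u$ ($w{\left(u,L \right)} = L - 8 \left(-4 + u\right) = L - \left(-32 + 8 u\right) = 32 + L - 8 u$)
$w{\left(4,3 \right)} 35 \cdot 34 = \left(32 + 3 - 32\right) 35 \cdot 34 = 3 \cdot 35 \cdot 34 = 105 \cdot 34 = 3570$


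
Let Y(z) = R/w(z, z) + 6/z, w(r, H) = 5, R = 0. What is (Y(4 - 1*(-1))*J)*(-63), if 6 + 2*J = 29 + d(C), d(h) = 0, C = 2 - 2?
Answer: -4347/5 ≈ -869.40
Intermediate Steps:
C = 0
Y(z) = 6/z (Y(z) = 0/5 + 6/z = 0*(⅕) + 6/z = 0 + 6/z = 6/z)
J = 23/2 (J = -3 + (29 + 0)/2 = -3 + (½)*29 = -3 + 29/2 = 23/2 ≈ 11.500)
(Y(4 - 1*(-1))*J)*(-63) = ((6/(4 - 1*(-1)))*(23/2))*(-63) = ((6/(4 + 1))*(23/2))*(-63) = ((6/5)*(23/2))*(-63) = (69/5)*(-63) = -4347/5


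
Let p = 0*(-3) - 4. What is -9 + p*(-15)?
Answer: 51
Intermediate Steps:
p = -4 (p = 0 - 4 = -4)
-9 + p*(-15) = -9 - 4*(-15) = -9 + 60 = 51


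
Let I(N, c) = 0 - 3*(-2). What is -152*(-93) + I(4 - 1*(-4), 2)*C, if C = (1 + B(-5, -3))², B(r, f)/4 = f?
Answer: 14862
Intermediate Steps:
I(N, c) = 6 (I(N, c) = 0 + 6 = 6)
B(r, f) = 4*f
C = 121 (C = (1 + 4*(-3))² = (1 - 12)² = (-11)² = 121)
-152*(-93) + I(4 - 1*(-4), 2)*C = -152*(-93) + 6*121 = 14136 + 726 = 14862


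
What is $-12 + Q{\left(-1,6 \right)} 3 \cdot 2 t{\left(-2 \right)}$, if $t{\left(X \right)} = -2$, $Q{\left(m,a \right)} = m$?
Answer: $0$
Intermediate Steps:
$-12 + Q{\left(-1,6 \right)} 3 \cdot 2 t{\left(-2 \right)} = -12 - 3 \cdot 2 \left(-2\right) = -12 - 6 \left(-2\right) = -12 - -12 = -12 + 12 = 0$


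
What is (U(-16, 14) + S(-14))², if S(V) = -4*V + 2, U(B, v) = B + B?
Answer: 676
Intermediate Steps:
U(B, v) = 2*B
S(V) = 2 - 4*V
(U(-16, 14) + S(-14))² = (2*(-16) + (2 - 4*(-14)))² = (-32 + (2 + 56))² = (-32 + 58)² = 26² = 676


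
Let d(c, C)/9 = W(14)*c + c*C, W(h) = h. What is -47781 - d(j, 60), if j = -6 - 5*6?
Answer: -23805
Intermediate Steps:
j = -36 (j = -6 - 30 = -36)
d(c, C) = 126*c + 9*C*c (d(c, C) = 9*(14*c + c*C) = 9*(14*c + C*c) = 126*c + 9*C*c)
-47781 - d(j, 60) = -47781 - 9*(-36)*(14 + 60) = -47781 - 9*(-36)*74 = -47781 - 1*(-23976) = -47781 + 23976 = -23805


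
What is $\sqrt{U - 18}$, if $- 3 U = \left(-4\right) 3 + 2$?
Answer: $\frac{2 i \sqrt{33}}{3} \approx 3.8297 i$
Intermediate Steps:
$U = \frac{10}{3}$ ($U = - \frac{\left(-4\right) 3 + 2}{3} = - \frac{-12 + 2}{3} = \left(- \frac{1}{3}\right) \left(-10\right) = \frac{10}{3} \approx 3.3333$)
$\sqrt{U - 18} = \sqrt{\frac{10}{3} - 18} = \sqrt{- \frac{44}{3}} = \frac{2 i \sqrt{33}}{3}$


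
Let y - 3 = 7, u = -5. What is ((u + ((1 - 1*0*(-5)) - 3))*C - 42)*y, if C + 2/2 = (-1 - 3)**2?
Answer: -1470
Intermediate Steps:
y = 10 (y = 3 + 7 = 10)
C = 15 (C = -1 + (-1 - 3)**2 = -1 + (-4)**2 = -1 + 16 = 15)
((u + ((1 - 1*0*(-5)) - 3))*C - 42)*y = ((-5 + ((1 - 1*0*(-5)) - 3))*15 - 42)*10 = ((-5 + ((1 + 0*(-5)) - 3))*15 - 42)*10 = ((-5 + ((1 + 0) - 3))*15 - 42)*10 = ((-5 + (1 - 3))*15 - 42)*10 = ((-5 - 2)*15 - 42)*10 = (-7*15 - 42)*10 = (-105 - 42)*10 = -147*10 = -1470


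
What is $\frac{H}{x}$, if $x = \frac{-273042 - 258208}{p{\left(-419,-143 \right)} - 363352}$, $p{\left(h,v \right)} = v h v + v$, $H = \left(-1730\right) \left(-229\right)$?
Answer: $\frac{353844227242}{53125} \approx 6.6606 \cdot 10^{6}$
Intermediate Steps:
$H = 396170$
$p{\left(h,v \right)} = v + h v^{2}$ ($p{\left(h,v \right)} = h v v + v = h v^{2} + v = v + h v^{2}$)
$x = \frac{265625}{4465813}$ ($x = \frac{-273042 - 258208}{- 143 \left(1 - -59917\right) - 363352} = - \frac{531250}{- 143 \left(1 + 59917\right) - 363352} = - \frac{531250}{\left(-143\right) 59918 - 363352} = - \frac{531250}{-8568274 - 363352} = - \frac{531250}{-8931626} = \left(-531250\right) \left(- \frac{1}{8931626}\right) = \frac{265625}{4465813} \approx 0.05948$)
$\frac{H}{x} = \frac{396170}{\frac{265625}{4465813}} = 396170 \cdot \frac{4465813}{265625} = \frac{353844227242}{53125}$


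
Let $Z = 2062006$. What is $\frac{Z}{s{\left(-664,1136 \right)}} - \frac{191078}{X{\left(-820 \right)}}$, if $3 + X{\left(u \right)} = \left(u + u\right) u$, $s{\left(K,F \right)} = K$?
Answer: $- \frac{1386553179287}{446472604} \approx -3105.6$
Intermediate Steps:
$X{\left(u \right)} = -3 + 2 u^{2}$ ($X{\left(u \right)} = -3 + \left(u + u\right) u = -3 + 2 u u = -3 + 2 u^{2}$)
$\frac{Z}{s{\left(-664,1136 \right)}} - \frac{191078}{X{\left(-820 \right)}} = \frac{2062006}{-664} - \frac{191078}{-3 + 2 \left(-820\right)^{2}} = 2062006 \left(- \frac{1}{664}\right) - \frac{191078}{-3 + 2 \cdot 672400} = - \frac{1031003}{332} - \frac{191078}{-3 + 1344800} = - \frac{1031003}{332} - \frac{191078}{1344797} = - \frac{1386553179287}{446472604}$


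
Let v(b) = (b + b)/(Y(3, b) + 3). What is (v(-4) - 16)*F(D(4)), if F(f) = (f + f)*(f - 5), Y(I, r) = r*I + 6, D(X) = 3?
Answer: 160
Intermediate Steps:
Y(I, r) = 6 + I*r (Y(I, r) = I*r + 6 = 6 + I*r)
F(f) = 2*f*(-5 + f) (F(f) = (2*f)*(-5 + f) = 2*f*(-5 + f))
v(b) = 2*b/(9 + 3*b) (v(b) = (b + b)/((6 + 3*b) + 3) = (2*b)/(9 + 3*b) = 2*b/(9 + 3*b))
(v(-4) - 16)*F(D(4)) = ((2/3)*(-4)/(3 - 4) - 16)*(2*3*(-5 + 3)) = ((2/3)*(-4)/(-1) - 16)*(2*3*(-2)) = ((2/3)*(-4)*(-1) - 16)*(-12) = (8/3 - 16)*(-12) = -40/3*(-12) = 160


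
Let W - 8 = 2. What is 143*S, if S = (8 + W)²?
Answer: 46332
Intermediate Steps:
W = 10 (W = 8 + 2 = 10)
S = 324 (S = (8 + 10)² = 18² = 324)
143*S = 143*324 = 46332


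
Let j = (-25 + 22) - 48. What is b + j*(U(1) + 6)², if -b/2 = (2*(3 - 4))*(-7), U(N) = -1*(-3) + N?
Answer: -5128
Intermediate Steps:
U(N) = 3 + N
j = -51 (j = -3 - 48 = -51)
b = -28 (b = -2*2*(3 - 4)*(-7) = -2*2*(-1)*(-7) = -(-4)*(-7) = -2*14 = -28)
b + j*(U(1) + 6)² = -28 - 51*((3 + 1) + 6)² = -28 - 51*(4 + 6)² = -28 - 51*10² = -28 - 51*100 = -28 - 5100 = -5128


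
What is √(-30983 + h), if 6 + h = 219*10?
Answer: I*√28799 ≈ 169.7*I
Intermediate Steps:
h = 2184 (h = -6 + 219*10 = -6 + 2190 = 2184)
√(-30983 + h) = √(-30983 + 2184) = √(-28799) = I*√28799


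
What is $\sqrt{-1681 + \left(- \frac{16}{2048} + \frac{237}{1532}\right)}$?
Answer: $\frac{i \sqrt{63120041538}}{6128} \approx 40.998 i$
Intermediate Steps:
$\sqrt{-1681 + \left(- \frac{16}{2048} + \frac{237}{1532}\right)} = \sqrt{-1681 + \left(\left(-16\right) \frac{1}{2048} + 237 \cdot \frac{1}{1532}\right)} = \sqrt{-1681 + \left(- \frac{1}{128} + \frac{237}{1532}\right)} = \sqrt{-1681 + \frac{7201}{49024}} = \sqrt{- \frac{82402143}{49024}} = \frac{i \sqrt{63120041538}}{6128}$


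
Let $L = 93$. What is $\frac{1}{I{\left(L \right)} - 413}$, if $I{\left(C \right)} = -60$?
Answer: $- \frac{1}{473} \approx -0.0021142$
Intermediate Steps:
$\frac{1}{I{\left(L \right)} - 413} = \frac{1}{-60 - 413} = \frac{1}{-473} = - \frac{1}{473}$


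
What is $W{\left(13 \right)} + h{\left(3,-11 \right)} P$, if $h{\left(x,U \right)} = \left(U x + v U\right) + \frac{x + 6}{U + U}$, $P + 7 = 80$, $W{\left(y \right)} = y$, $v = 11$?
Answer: $- \frac{247695}{22} \approx -11259.0$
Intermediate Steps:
$P = 73$ ($P = -7 + 80 = 73$)
$h{\left(x,U \right)} = 11 U + U x + \frac{6 + x}{2 U}$ ($h{\left(x,U \right)} = \left(U x + 11 U\right) + \frac{x + 6}{U + U} = \left(11 U + U x\right) + \frac{6 + x}{2 U} = 11 U + U x + \frac{6 + x}{2 U}$)
$W{\left(13 \right)} + h{\left(3,-11 \right)} P = 13 + \frac{6 + 3 + 2 \left(-11\right)^{2} \left(11 + 3\right)}{2 \left(-11\right)} 73 = 13 + \frac{1}{2} \left(- \frac{1}{11}\right) \left(6 + 3 + 2 \cdot 121 \cdot 14\right) 73 = 13 + \frac{1}{2} \left(- \frac{1}{11}\right) \left(6 + 3 + 3388\right) 73 = 13 + \frac{1}{2} \left(- \frac{1}{11}\right) 3397 \cdot 73 = 13 - \frac{247981}{22} = - \frac{247695}{22}$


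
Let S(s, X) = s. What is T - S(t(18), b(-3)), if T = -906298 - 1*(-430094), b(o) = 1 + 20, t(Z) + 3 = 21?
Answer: -476222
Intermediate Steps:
t(Z) = 18 (t(Z) = -3 + 21 = 18)
b(o) = 21
T = -476204 (T = -906298 + 430094 = -476204)
T - S(t(18), b(-3)) = -476204 - 1*18 = -476204 - 18 = -476222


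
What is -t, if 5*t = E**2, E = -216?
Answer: -46656/5 ≈ -9331.2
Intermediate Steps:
t = 46656/5 (t = (1/5)*(-216)**2 = (1/5)*46656 = 46656/5 ≈ 9331.2)
-t = -1*46656/5 = -46656/5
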